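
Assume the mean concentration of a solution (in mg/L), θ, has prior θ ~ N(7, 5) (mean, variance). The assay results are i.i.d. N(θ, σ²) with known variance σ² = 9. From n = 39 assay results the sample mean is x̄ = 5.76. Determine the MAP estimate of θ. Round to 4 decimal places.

θ̂_MAP = 5.8147

n = 39, x̄ = 5.76.
For a Normal prior and Normal likelihood with known variance, the posterior is Normal; its mode equals its mean, the precision-weighted average.
Prior precision 1/σ₀² = 1/5 = 0.2; data precision n/σ² = 39/9 = 13/3.
θ̂ = (0.2·7 + (13/3)·5.76) / (0.2 + 13/3) = 26.36/(68/15) = 1977/340 ≈ 5.8147.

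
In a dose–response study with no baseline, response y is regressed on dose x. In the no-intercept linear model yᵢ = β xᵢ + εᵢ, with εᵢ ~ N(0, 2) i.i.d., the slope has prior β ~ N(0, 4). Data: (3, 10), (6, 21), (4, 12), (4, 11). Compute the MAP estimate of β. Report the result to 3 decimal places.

β̂_MAP = 3.200

log p(β | y) = −Σ(yᵢ − βxᵢ)²/(2·2) − β²/(2·4) + const.
Setting the derivative to zero: Σxᵢ(yᵢ − βxᵢ)/2 − β/4 = 0, so β = Σxᵢyᵢ / (Σxᵢ² + σ²/τ²).
Σxᵢyᵢ = 3·10 + 6·21 + 4·12 + 4·11 = 248; Σxᵢ² = 77; σ²/τ² = 0.5.
β̂_MAP = 248 / (77 + 0.5) = 248/77.5 ≈ 3.200.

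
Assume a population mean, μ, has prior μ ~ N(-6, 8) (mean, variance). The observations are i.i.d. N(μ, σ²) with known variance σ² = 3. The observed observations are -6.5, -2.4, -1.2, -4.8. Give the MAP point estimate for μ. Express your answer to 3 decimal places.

μ̂_MAP = -3.920

n = 4; x̄ = ((-6.5) + (-2.4) + (-1.2) + (-4.8))/4 = -14.9/4 = -3.725.
For a Normal prior and Normal likelihood with known variance, the posterior is Normal; its mode equals its mean, the precision-weighted average.
Prior precision 1/σ₀² = 1/8 = 0.125; data precision n/σ² = 4/3.
μ̂ = (0.125·(-6) + (4/3)·(-3.725)) / (0.125 + 4/3) = (-343/60)/(35/24) = -3.920.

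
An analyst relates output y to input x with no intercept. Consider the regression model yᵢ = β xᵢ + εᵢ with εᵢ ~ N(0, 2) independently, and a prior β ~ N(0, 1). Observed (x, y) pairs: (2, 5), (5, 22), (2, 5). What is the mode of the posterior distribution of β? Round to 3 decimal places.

log p(β | y) = −Σ(yᵢ − βxᵢ)²/(2·2) − β²/(2·1) + const.
Setting the derivative to zero: Σxᵢ(yᵢ − βxᵢ)/2 − β/1 = 0, so β = Σxᵢyᵢ / (Σxᵢ² + σ²/τ²).
Σxᵢyᵢ = 2·5 + 5·22 + 2·5 = 130; Σxᵢ² = 33; σ²/τ² = 2.
β̂_MAP = 130 / (33 + 2) = 130/35 ≈ 3.714.

β̂_MAP = 3.714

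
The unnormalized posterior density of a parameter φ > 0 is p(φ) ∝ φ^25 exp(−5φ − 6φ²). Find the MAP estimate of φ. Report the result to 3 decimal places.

φ̂_MAP = 1.250

ℓ'(φ) = 25/φ − 5 − 12φ. Setting this to zero and multiplying by φ: 12φ² + 5φ − 25 = 0.
φ = (−5 + √(5² + 4·12·25)) / (2·12) = (−5 + √1225) / 24 = (−5 + 35)/24 = 5/4.
ℓ''(φ) = −25/φ² − 12 < 0, confirming a maximum.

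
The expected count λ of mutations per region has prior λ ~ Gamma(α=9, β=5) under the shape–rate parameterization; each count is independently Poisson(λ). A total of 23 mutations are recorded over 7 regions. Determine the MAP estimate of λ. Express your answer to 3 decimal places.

Σxᵢ = 23, n = 7.
Posterior ∝ λ^8e^(−5λ) · λ^23e^(−7λ) = λ^31e^(−12λ), i.e. Gamma(shape=32, rate=12).
The mode of a Gamma(a, b) with a ≥ 1 (shape–rate) is (a−1)/b = 31/12 ≈ 2.583.

λ̂_MAP = 2.583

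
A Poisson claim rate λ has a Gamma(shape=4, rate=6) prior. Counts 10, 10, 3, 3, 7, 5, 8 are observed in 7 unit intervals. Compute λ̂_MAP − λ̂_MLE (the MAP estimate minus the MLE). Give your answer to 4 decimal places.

Σxᵢ = 46. Posterior is Gamma(50, 13); MAP = (50−1)/13 = 49/13 ≈ 3.76923.
MLE = x̄ = 46/7 ≈ 6.57143.
Difference = 49/13 − 46/7 = -255/91 ≈ -2.8022.

MAP − MLE = -2.8022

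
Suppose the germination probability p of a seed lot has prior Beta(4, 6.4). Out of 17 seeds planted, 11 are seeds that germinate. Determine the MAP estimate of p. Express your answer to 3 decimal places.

Prior: Beta(4, 6.4).
Data: 11 successes in 17 trials. The binomial likelihood contributes p^11(1−p)^6, so the posterior is Beta(4+11, 6.4+6) = Beta(15, 12.4).
For Beta(a, b) with a, b > 1 the mode is (a−1)/(a+b−2) = 14/25.4 ≈ 0.551.

p̂_MAP = 0.551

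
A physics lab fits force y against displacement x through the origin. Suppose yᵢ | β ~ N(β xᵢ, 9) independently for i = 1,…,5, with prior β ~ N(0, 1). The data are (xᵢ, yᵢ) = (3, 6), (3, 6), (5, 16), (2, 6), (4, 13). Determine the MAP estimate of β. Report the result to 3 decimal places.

β̂_MAP = 2.500

log p(β | y) = −Σ(yᵢ − βxᵢ)²/(2·9) − β²/(2·1) + const.
Setting the derivative to zero: Σxᵢ(yᵢ − βxᵢ)/9 − β/1 = 0, so β = Σxᵢyᵢ / (Σxᵢ² + σ²/τ²).
Σxᵢyᵢ = 3·6 + 3·6 + 5·16 + 2·6 + 4·13 = 180; Σxᵢ² = 63; σ²/τ² = 9.
β̂_MAP = 180 / (63 + 9) = 180/72 ≈ 2.500.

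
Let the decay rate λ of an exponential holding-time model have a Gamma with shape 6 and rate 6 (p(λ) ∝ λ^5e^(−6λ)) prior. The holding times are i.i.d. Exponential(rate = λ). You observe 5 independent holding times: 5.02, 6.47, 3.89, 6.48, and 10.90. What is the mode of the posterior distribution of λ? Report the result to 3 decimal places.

λ̂_MAP = 0.258

The Exponential(rate=λ) likelihood is ∝ λ^n e^(−λΣtᵢ). Here n = 5 and Σtᵢ = 5.02 + 6.47 + 3.89 + 6.48 + 10.90 = 32.76.
Posterior ∝ λ^5e^(−6λ) · λ^5e^(−32.76λ) = λ^10e^(−38.76λ), i.e. Gamma(11, 38.76).
Mode = (a−1)/b = 10/38.76 ≈ 0.258.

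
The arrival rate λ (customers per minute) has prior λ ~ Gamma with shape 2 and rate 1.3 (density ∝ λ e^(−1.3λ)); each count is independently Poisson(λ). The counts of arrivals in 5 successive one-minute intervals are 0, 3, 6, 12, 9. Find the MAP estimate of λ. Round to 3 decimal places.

λ̂_MAP = 4.921

Σxᵢ = 0+3+6+12+9 = 30, with n = 5.
Posterior ∝ λe^(−1.3λ) · λ^30e^(−5λ) = λ^31e^(−6.3λ), i.e. Gamma(shape=32, rate=6.3).
The mode of a Gamma(a, b) with a ≥ 1 (shape–rate) is (a−1)/b = 31/6.3 ≈ 4.921.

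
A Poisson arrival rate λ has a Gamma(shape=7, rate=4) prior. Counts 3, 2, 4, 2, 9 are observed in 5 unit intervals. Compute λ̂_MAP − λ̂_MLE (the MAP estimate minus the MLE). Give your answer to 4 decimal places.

MAP − MLE = -1.1111

Σxᵢ = 20. Posterior is Gamma(27, 9); MAP = (27−1)/9 = 26/9 ≈ 2.88889.
MLE = x̄ = 20/5 ≈ 4.00000.
Difference = 26/9 − 20/5 = -10/9 ≈ -1.1111.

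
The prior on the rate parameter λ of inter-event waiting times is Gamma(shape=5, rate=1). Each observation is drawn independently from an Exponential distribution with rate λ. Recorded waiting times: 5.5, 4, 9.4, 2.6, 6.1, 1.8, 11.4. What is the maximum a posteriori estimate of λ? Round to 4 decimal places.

λ̂_MAP = 0.2632

The Exponential(rate=λ) likelihood is ∝ λ^n e^(−λΣtᵢ). Here n = 7 and Σtᵢ = 5.5 + 4 + 9.4 + 2.6 + 6.1 + 1.8 + 11.4 = 40.8.
Posterior ∝ λ^4e^(−1λ) · λ^7e^(−40.8λ) = λ^11e^(−41.8λ), i.e. Gamma(12, 41.8).
Mode = (a−1)/b = 11/41.8 ≈ 0.2632.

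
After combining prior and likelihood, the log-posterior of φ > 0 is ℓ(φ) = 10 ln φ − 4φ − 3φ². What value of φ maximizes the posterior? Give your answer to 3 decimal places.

φ̂_MAP = 1.000

ℓ'(φ) = 10/φ − 4 − 6φ. Setting this to zero and multiplying by φ: 6φ² + 4φ − 10 = 0.
φ = (−4 + √(4² + 4·6·10)) / (2·6) = (−4 + √256) / 12 = (−4 + 16)/12 = 1.
ℓ''(φ) = −10/φ² − 6 < 0, confirming a maximum.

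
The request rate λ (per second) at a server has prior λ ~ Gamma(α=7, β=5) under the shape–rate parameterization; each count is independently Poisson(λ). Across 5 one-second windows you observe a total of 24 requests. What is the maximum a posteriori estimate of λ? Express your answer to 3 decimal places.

λ̂_MAP = 3.000

Σxᵢ = 24, n = 5.
Posterior ∝ λ^6e^(−5λ) · λ^24e^(−5λ) = λ^30e^(−10λ), i.e. Gamma(shape=31, rate=10).
The mode of a Gamma(a, b) with a ≥ 1 (shape–rate) is (a−1)/b = 30/10 ≈ 3.000.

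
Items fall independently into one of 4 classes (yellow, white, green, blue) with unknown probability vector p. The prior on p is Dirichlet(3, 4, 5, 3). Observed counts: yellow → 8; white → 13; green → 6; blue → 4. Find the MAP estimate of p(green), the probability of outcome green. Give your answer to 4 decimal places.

MAP estimate of p(green) = 0.2381

The posterior is Dirichlet(αᵢ + nᵢ) = Dirichlet(11, 17, 11, 7).
For a Dirichlet(a₁,…,a_K) with all aᵢ > 1, the mode has j-th component (aⱼ − 1)/(Σaᵢ − K).
Here Σaᵢ = 46 and K = 4, so p(green) = (11 − 1)/(46 − 4) = 10/42 ≈ 0.2381.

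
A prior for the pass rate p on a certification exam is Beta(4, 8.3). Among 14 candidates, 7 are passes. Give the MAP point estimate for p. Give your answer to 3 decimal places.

Prior: Beta(4, 8.3).
Data: 7 successes in 14 trials. The binomial likelihood contributes p^7(1−p)^7, so the posterior is Beta(4+7, 8.3+7) = Beta(11, 15.3).
For Beta(a, b) with a, b > 1 the mode is (a−1)/(a+b−2) = 10/24.3 ≈ 0.412.

p̂_MAP = 0.412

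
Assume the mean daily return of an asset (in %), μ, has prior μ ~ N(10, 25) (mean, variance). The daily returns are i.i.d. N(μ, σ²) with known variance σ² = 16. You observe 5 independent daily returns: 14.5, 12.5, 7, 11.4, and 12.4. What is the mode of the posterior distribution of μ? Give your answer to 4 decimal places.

μ̂_MAP = 11.3830

n = 5; x̄ = (14.5 + 12.5 + 7 + 11.4 + 12.4)/5 = 57.8/5 = 11.56.
For a Normal prior and Normal likelihood with known variance, the posterior is Normal; its mode equals its mean, the precision-weighted average.
Prior precision 1/σ₀² = 1/25 = 0.04; data precision n/σ² = 5/16 = 0.3125.
μ̂ = (0.04·10 + 0.3125·11.56) / (0.04 + 0.3125) = 4.0125/0.3525 = 535/47 ≈ 11.3830.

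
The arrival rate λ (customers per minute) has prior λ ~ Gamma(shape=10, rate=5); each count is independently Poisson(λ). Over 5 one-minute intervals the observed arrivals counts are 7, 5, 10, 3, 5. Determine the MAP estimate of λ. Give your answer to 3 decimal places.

Σxᵢ = 7+5+10+3+5 = 30, with n = 5.
Posterior ∝ λ^9e^(−5λ) · λ^30e^(−5λ) = λ^39e^(−10λ), i.e. Gamma(shape=40, rate=10).
The mode of a Gamma(a, b) with a ≥ 1 (shape–rate) is (a−1)/b = 39/10 ≈ 3.900.

λ̂_MAP = 3.900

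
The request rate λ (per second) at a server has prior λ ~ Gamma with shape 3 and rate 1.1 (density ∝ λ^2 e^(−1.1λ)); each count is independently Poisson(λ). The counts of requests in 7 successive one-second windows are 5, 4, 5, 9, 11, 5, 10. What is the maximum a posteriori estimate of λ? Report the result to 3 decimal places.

λ̂_MAP = 6.296

Σxᵢ = 5+4+5+9+11+5+10 = 49, with n = 7.
Posterior ∝ λ^2e^(−1.1λ) · λ^49e^(−7λ) = λ^51e^(−8.1λ), i.e. Gamma(shape=52, rate=8.1).
The mode of a Gamma(a, b) with a ≥ 1 (shape–rate) is (a−1)/b = 51/8.1 ≈ 6.296.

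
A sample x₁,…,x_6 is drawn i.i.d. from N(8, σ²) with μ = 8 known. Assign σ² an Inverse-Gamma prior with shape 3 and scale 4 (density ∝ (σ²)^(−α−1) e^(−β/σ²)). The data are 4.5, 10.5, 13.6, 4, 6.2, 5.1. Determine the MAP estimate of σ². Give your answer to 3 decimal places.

σ̂²_MAP = 6.108

Sum of squared deviations about the known mean: SS = (4.5−8)² + (10.5−8)² + (13.6−8)² + (4−8)² + (6.2−8)² + (5.1−8)² = 77.51.
The Normal likelihood contributes (σ²)^(−n/2) exp(−SS/(2σ²)), so the posterior is Inverse-Gamma(α + n/2, β + SS/2) = Inverse-Gamma(6, 42.755).
The mode of Inverse-Gamma(a, b) is b/(a+1) = 42.755/7 ≈ 6.108.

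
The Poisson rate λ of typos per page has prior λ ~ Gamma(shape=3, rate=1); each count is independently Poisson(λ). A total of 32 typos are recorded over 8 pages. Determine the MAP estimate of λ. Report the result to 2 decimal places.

λ̂_MAP = 3.78

Σxᵢ = 32, n = 8.
Posterior ∝ λ^2e^(−1λ) · λ^32e^(−8λ) = λ^34e^(−9λ), i.e. Gamma(shape=35, rate=9).
The mode of a Gamma(a, b) with a ≥ 1 (shape–rate) is (a−1)/b = 34/9 ≈ 3.78.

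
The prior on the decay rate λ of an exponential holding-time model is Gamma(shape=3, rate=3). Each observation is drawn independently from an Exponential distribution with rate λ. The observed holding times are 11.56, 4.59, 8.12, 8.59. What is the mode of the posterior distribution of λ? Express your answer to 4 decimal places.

The Exponential(rate=λ) likelihood is ∝ λ^n e^(−λΣtᵢ). Here n = 4 and Σtᵢ = 11.56 + 4.59 + 8.12 + 8.59 = 32.86.
Posterior ∝ λ^2e^(−3λ) · λ^4e^(−32.86λ) = λ^6e^(−35.86λ), i.e. Gamma(7, 35.86).
Mode = (a−1)/b = 6/35.86 ≈ 0.1673.

λ̂_MAP = 0.1673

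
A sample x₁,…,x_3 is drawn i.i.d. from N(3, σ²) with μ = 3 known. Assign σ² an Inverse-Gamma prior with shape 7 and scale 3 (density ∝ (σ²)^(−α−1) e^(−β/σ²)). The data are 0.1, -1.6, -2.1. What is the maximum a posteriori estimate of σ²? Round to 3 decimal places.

σ̂²_MAP = 3.241

Sum of squared deviations about the known mean: SS = (0.1−3)² + (-1.6−3)² + (-2.1−3)² = 55.58.
The Normal likelihood contributes (σ²)^(−n/2) exp(−SS/(2σ²)), so the posterior is Inverse-Gamma(α + n/2, β + SS/2) = Inverse-Gamma(8.5, 30.79).
The mode of Inverse-Gamma(a, b) is b/(a+1) = 30.79/9.5 ≈ 3.241.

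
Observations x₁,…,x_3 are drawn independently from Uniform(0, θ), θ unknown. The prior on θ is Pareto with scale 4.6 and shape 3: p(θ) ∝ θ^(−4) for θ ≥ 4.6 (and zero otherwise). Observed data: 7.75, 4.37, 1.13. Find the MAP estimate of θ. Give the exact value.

The Uniform(0, θ) likelihood is θ^(−n) for θ ≥ max(xᵢ), zero otherwise. Here max(xᵢ) = 7.75.
Posterior ∝ θ^(−4) · θ^(−3) = θ^(−7) on θ ≥ max(4.6, 7.75) = 7.75.
This density is strictly decreasing in θ, so the posterior mode lies at the lower boundary of the support.

θ̂_MAP = 7.75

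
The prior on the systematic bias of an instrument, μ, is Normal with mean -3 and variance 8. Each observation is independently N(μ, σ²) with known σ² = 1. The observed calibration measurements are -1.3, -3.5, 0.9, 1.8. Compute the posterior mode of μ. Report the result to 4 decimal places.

n = 4; x̄ = ((-1.3) + (-3.5) + 0.9 + 1.8)/4 = -2.1/4 = -0.525.
For a Normal prior and Normal likelihood with known variance, the posterior is Normal; its mode equals its mean, the precision-weighted average.
Prior precision 1/σ₀² = 1/8 = 0.125; data precision n/σ² = 4/1 = 4.
μ̂ = (0.125·(-3) + 4·(-0.525)) / (0.125 + 4) = (-2.475)/4.125 = -0.6000.

μ̂_MAP = -0.6000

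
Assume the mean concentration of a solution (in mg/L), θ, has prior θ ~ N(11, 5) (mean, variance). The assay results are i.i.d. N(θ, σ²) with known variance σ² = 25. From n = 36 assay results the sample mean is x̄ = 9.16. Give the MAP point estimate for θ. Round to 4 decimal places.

n = 36, x̄ = 9.16.
For a Normal prior and Normal likelihood with known variance, the posterior is Normal; its mode equals its mean, the precision-weighted average.
Prior precision 1/σ₀² = 1/5 = 0.2; data precision n/σ² = 36/25 = 1.44.
θ̂ = (0.2·11 + 1.44·9.16) / (0.2 + 1.44) = 15.3904/1.64 = 9619/1025 ≈ 9.3844.

θ̂_MAP = 9.3844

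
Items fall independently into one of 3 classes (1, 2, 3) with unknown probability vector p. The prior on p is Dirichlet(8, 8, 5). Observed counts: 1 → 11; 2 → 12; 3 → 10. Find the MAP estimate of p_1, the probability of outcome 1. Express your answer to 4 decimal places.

The posterior is Dirichlet(αᵢ + nᵢ) = Dirichlet(19, 20, 15).
For a Dirichlet(a₁,…,a_K) with all aᵢ > 1, the mode has j-th component (aⱼ − 1)/(Σaᵢ − K).
Here Σaᵢ = 54 and K = 3, so p_1 = (19 − 1)/(54 − 3) = 18/51 ≈ 0.3529.

MAP estimate: 0.3529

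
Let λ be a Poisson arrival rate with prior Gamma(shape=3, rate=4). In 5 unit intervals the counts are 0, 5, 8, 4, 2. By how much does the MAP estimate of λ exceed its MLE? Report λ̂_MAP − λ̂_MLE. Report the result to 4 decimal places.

MAP − MLE = -1.4667

Σxᵢ = 19. Posterior is Gamma(22, 9); MAP = (22−1)/9 = 21/9 ≈ 2.33333.
MLE = x̄ = 19/5 ≈ 3.80000.
Difference = 21/9 − 19/5 = -22/15 ≈ -1.4667.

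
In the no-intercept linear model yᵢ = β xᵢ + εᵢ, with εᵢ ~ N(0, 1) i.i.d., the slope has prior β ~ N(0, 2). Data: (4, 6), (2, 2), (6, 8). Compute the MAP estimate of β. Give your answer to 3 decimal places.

β̂_MAP = 1.345

log p(β | y) = −Σ(yᵢ − βxᵢ)²/(2·1) − β²/(2·2) + const.
Setting the derivative to zero: Σxᵢ(yᵢ − βxᵢ)/1 − β/2 = 0, so β = Σxᵢyᵢ / (Σxᵢ² + σ²/τ²).
Σxᵢyᵢ = 4·6 + 2·2 + 6·8 = 76; Σxᵢ² = 56; σ²/τ² = 0.5.
β̂_MAP = 76 / (56 + 0.5) = 76/56.5 ≈ 1.345.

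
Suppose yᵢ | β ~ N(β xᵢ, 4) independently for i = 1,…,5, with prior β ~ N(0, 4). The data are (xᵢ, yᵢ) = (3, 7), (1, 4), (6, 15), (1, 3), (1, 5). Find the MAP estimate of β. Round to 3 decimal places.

β̂_MAP = 2.510

log p(β | y) = −Σ(yᵢ − βxᵢ)²/(2·4) − β²/(2·4) + const.
Setting the derivative to zero: Σxᵢ(yᵢ − βxᵢ)/4 − β/4 = 0, so β = Σxᵢyᵢ / (Σxᵢ² + σ²/τ²).
Σxᵢyᵢ = 3·7 + 1·4 + 6·15 + 1·3 + 1·5 = 123; Σxᵢ² = 48; σ²/τ² = 1.
β̂_MAP = 123 / (48 + 1) = 123/49 ≈ 2.510.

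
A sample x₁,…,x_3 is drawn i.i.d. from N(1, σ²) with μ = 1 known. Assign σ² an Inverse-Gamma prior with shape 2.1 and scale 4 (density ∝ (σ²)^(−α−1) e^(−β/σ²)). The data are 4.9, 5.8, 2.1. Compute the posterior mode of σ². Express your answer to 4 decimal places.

σ̂²_MAP = 5.1587

Sum of squared deviations about the known mean: SS = (4.9−1)² + (5.8−1)² + (2.1−1)² = 39.46.
The Normal likelihood contributes (σ²)^(−n/2) exp(−SS/(2σ²)), so the posterior is Inverse-Gamma(α + n/2, β + SS/2) = Inverse-Gamma(3.6, 23.73).
The mode of Inverse-Gamma(a, b) is b/(a+1) = 23.73/4.6 ≈ 5.1587.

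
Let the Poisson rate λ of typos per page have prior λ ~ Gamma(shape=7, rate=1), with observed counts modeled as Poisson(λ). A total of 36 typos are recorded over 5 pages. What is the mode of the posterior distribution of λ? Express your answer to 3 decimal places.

λ̂_MAP = 7.000

Σxᵢ = 36, n = 5.
Posterior ∝ λ^6e^(−1λ) · λ^36e^(−5λ) = λ^42e^(−6λ), i.e. Gamma(shape=43, rate=6).
The mode of a Gamma(a, b) with a ≥ 1 (shape–rate) is (a−1)/b = 42/6 ≈ 7.000.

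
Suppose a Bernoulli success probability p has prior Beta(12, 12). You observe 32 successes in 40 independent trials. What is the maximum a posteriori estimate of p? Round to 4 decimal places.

p̂_MAP = 0.6935

Prior: Beta(12, 12).
Data: 32 successes in 40 trials. The binomial likelihood contributes p^32(1−p)^8, so the posterior is Beta(12+32, 12+8) = Beta(44, 20).
For Beta(a, b) with a, b > 1 the mode is (a−1)/(a+b−2) = 43/62 ≈ 0.6935.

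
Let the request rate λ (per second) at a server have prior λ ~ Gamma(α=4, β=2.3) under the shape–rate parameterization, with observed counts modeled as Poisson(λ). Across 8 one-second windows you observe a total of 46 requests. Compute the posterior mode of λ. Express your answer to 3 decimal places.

λ̂_MAP = 4.757

Σxᵢ = 46, n = 8.
Posterior ∝ λ^3e^(−2.3λ) · λ^46e^(−8λ) = λ^49e^(−10.3λ), i.e. Gamma(shape=50, rate=10.3).
The mode of a Gamma(a, b) with a ≥ 1 (shape–rate) is (a−1)/b = 49/10.3 ≈ 4.757.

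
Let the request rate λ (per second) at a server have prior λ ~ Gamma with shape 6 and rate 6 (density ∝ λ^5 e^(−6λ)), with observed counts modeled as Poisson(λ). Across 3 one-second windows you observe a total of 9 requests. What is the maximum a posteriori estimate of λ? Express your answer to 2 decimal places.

Σxᵢ = 9, n = 3.
Posterior ∝ λ^5e^(−6λ) · λ^9e^(−3λ) = λ^14e^(−9λ), i.e. Gamma(shape=15, rate=9).
The mode of a Gamma(a, b) with a ≥ 1 (shape–rate) is (a−1)/b = 14/9 ≈ 1.56.

λ̂_MAP = 1.56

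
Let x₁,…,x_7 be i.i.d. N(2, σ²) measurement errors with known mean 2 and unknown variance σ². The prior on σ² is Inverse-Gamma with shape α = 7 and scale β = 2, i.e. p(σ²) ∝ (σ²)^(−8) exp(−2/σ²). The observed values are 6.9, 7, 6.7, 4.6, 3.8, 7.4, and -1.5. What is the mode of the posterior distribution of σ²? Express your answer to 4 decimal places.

Sum of squared deviations about the known mean: SS = (6.9−2)² + (7−2)² + (6.7−2)² + (4.6−2)² + (3.8−2)² + (7.4−2)² + (-1.5−2)² = 122.51.
The Normal likelihood contributes (σ²)^(−n/2) exp(−SS/(2σ²)), so the posterior is Inverse-Gamma(α + n/2, β + SS/2) = Inverse-Gamma(10.5, 63.255).
The mode of Inverse-Gamma(a, b) is b/(a+1) = 63.255/11.5 ≈ 5.5004.

σ̂²_MAP = 5.5004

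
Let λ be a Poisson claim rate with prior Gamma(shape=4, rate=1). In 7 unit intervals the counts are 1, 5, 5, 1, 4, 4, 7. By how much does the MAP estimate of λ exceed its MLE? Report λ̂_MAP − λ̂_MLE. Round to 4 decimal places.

MAP − MLE = -0.1071

Σxᵢ = 27. Posterior is Gamma(31, 8); MAP = (31−1)/8 = 30/8 ≈ 3.75000.
MLE = x̄ = 27/7 ≈ 3.85714.
Difference = 30/8 − 27/7 = -3/28 ≈ -0.1071.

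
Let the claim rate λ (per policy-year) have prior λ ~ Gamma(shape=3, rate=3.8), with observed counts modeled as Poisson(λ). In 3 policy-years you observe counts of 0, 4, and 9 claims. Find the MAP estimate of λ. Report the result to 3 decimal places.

λ̂_MAP = 2.206

Σxᵢ = 0+4+9 = 13, with n = 3.
Posterior ∝ λ^2e^(−3.8λ) · λ^13e^(−3λ) = λ^15e^(−6.8λ), i.e. Gamma(shape=16, rate=6.8).
The mode of a Gamma(a, b) with a ≥ 1 (shape–rate) is (a−1)/b = 15/6.8 ≈ 2.206.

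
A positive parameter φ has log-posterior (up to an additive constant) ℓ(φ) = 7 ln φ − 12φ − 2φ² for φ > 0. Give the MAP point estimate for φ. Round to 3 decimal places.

φ̂_MAP = 0.500

ℓ'(φ) = 7/φ − 12 − 4φ. Setting this to zero and multiplying by φ: 4φ² + 12φ − 7 = 0.
φ = (−12 + √(12² + 4·4·7)) / (2·4) = (−12 + √256) / 8 = (−12 + 16)/8 = 1/2.
ℓ''(φ) = −7/φ² − 4 < 0, confirming a maximum.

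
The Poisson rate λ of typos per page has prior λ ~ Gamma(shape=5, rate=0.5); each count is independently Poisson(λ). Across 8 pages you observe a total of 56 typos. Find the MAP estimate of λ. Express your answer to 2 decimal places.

Σxᵢ = 56, n = 8.
Posterior ∝ λ^4e^(−0.5λ) · λ^56e^(−8λ) = λ^60e^(−8.5λ), i.e. Gamma(shape=61, rate=8.5).
The mode of a Gamma(a, b) with a ≥ 1 (shape–rate) is (a−1)/b = 60/8.5 ≈ 7.06.

λ̂_MAP = 7.06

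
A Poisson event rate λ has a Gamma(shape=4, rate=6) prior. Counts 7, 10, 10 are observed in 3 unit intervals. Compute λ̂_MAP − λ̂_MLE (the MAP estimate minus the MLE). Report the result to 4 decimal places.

Σxᵢ = 27. Posterior is Gamma(31, 9); MAP = (31−1)/9 = 30/9 ≈ 3.33333.
MLE = x̄ = 27/3 ≈ 9.00000.
Difference = 30/9 − 27/3 = -17/3 ≈ -5.6667.

MAP − MLE = -5.6667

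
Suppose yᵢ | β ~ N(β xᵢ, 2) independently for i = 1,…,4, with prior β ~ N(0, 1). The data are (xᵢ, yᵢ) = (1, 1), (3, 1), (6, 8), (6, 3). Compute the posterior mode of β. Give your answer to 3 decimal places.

β̂_MAP = 0.833

log p(β | y) = −Σ(yᵢ − βxᵢ)²/(2·2) − β²/(2·1) + const.
Setting the derivative to zero: Σxᵢ(yᵢ − βxᵢ)/2 − β/1 = 0, so β = Σxᵢyᵢ / (Σxᵢ² + σ²/τ²).
Σxᵢyᵢ = 1·1 + 3·1 + 6·8 + 6·3 = 70; Σxᵢ² = 82; σ²/τ² = 2.
β̂_MAP = 70 / (82 + 2) = 70/84 ≈ 0.833.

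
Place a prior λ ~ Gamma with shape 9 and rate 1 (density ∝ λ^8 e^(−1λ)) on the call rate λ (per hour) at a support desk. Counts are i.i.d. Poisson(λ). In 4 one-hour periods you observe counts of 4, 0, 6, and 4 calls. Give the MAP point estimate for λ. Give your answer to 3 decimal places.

Σxᵢ = 4+0+6+4 = 14, with n = 4.
Posterior ∝ λ^8e^(−1λ) · λ^14e^(−4λ) = λ^22e^(−5λ), i.e. Gamma(shape=23, rate=5).
The mode of a Gamma(a, b) with a ≥ 1 (shape–rate) is (a−1)/b = 22/5 ≈ 4.400.

λ̂_MAP = 4.400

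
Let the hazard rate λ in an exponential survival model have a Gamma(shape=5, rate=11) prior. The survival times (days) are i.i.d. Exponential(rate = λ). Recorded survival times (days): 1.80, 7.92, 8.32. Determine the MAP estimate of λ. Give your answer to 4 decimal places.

λ̂_MAP = 0.2410

The Exponential(rate=λ) likelihood is ∝ λ^n e^(−λΣtᵢ). Here n = 3 and Σtᵢ = 1.80 + 7.92 + 8.32 = 18.04.
Posterior ∝ λ^4e^(−11λ) · λ^3e^(−18.04λ) = λ^7e^(−29.04λ), i.e. Gamma(8, 29.04).
Mode = (a−1)/b = 7/29.04 ≈ 0.2410.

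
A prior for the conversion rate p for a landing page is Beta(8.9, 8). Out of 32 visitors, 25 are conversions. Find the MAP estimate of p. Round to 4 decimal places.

p̂_MAP = 0.7015

Prior: Beta(8.9, 8).
Data: 25 successes in 32 trials. The binomial likelihood contributes p^25(1−p)^7, so the posterior is Beta(8.9+25, 8+7) = Beta(33.9, 15).
For Beta(a, b) with a, b > 1 the mode is (a−1)/(a+b−2) = 32.9/46.9 ≈ 0.7015.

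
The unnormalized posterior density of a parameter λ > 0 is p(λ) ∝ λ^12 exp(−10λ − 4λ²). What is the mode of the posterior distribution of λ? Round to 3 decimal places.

λ̂_MAP = 0.750

ℓ'(λ) = 12/λ − 10 − 8λ. Setting this to zero and multiplying by λ: 8λ² + 10λ − 12 = 0.
λ = (−10 + √(10² + 4·8·12)) / (2·8) = (−10 + √484) / 16 = (−10 + 22)/16 = 3/4.
ℓ''(λ) = −12/λ² − 8 < 0, confirming a maximum.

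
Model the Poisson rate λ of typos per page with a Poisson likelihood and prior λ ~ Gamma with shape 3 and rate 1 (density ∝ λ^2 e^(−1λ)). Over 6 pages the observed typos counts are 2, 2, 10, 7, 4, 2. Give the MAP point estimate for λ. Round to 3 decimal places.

λ̂_MAP = 4.143

Σxᵢ = 2+2+10+7+4+2 = 27, with n = 6.
Posterior ∝ λ^2e^(−1λ) · λ^27e^(−6λ) = λ^29e^(−7λ), i.e. Gamma(shape=30, rate=7).
The mode of a Gamma(a, b) with a ≥ 1 (shape–rate) is (a−1)/b = 29/7 ≈ 4.143.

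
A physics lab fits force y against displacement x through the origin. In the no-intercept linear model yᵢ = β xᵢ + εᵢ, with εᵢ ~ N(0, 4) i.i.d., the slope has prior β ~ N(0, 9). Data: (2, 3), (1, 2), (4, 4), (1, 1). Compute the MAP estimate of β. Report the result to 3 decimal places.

β̂_MAP = 1.114

log p(β | y) = −Σ(yᵢ − βxᵢ)²/(2·4) − β²/(2·9) + const.
Setting the derivative to zero: Σxᵢ(yᵢ − βxᵢ)/4 − β/9 = 0, so β = Σxᵢyᵢ / (Σxᵢ² + σ²/τ²).
Σxᵢyᵢ = 2·3 + 1·2 + 4·4 + 1·1 = 25; Σxᵢ² = 22; σ²/τ² = 4/9.
β̂_MAP = 25 / (22 + 4/9) = 25/(202/9) = 225/202 ≈ 1.114.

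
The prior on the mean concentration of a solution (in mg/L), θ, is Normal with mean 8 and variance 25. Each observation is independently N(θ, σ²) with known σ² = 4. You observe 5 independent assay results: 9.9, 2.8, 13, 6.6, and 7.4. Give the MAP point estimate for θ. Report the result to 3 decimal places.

θ̂_MAP = 7.942

n = 5; x̄ = (9.9 + 2.8 + 13 + 6.6 + 7.4)/5 = 39.7/5 = 7.94.
For a Normal prior and Normal likelihood with known variance, the posterior is Normal; its mode equals its mean, the precision-weighted average.
Prior precision 1/σ₀² = 1/25 = 0.04; data precision n/σ² = 5/4 = 1.25.
θ̂ = (0.04·8 + 1.25·7.94) / (0.04 + 1.25) = 10.245/1.29 = 683/86 ≈ 7.942.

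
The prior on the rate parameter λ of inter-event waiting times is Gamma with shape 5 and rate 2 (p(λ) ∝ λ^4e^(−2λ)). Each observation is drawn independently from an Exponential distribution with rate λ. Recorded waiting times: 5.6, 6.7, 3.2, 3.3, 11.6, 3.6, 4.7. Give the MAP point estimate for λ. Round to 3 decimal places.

The Exponential(rate=λ) likelihood is ∝ λ^n e^(−λΣtᵢ). Here n = 7 and Σtᵢ = 5.6 + 6.7 + 3.2 + 3.3 + 11.6 + 3.6 + 4.7 = 38.7.
Posterior ∝ λ^4e^(−2λ) · λ^7e^(−38.7λ) = λ^11e^(−40.7λ), i.e. Gamma(12, 40.7).
Mode = (a−1)/b = 11/40.7 ≈ 0.270.

λ̂_MAP = 0.270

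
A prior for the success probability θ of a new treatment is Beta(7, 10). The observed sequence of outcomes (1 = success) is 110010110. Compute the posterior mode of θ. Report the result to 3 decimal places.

θ̂_MAP = 0.458

Prior: Beta(7, 10).
Data: 5 successes in 9 trials (from the sequence). The binomial likelihood contributes θ^5(1−θ)^4, so the posterior is Beta(7+5, 10+4) = Beta(12, 14).
For Beta(a, b) with a, b > 1 the mode is (a−1)/(a+b−2) = 11/24 ≈ 0.458.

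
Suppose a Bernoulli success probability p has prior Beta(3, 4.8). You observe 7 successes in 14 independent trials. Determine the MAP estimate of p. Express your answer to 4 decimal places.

Prior: Beta(3, 4.8).
Data: 7 successes in 14 trials. The binomial likelihood contributes p^7(1−p)^7, so the posterior is Beta(3+7, 4.8+7) = Beta(10, 11.8).
For Beta(a, b) with a, b > 1 the mode is (a−1)/(a+b−2) = 9/19.8 ≈ 0.4545.

p̂_MAP = 0.4545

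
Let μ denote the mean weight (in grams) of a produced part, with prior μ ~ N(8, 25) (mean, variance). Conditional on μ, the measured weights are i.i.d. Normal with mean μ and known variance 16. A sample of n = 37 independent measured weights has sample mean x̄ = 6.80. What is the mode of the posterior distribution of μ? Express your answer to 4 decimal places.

μ̂_MAP = 6.8204

n = 37, x̄ = 6.80.
For a Normal prior and Normal likelihood with known variance, the posterior is Normal; its mode equals its mean, the precision-weighted average.
Prior precision 1/σ₀² = 1/25 = 0.04; data precision n/σ² = 37/16 = 2.3125.
μ̂ = (0.04·8 + 2.3125·6.8) / (0.04 + 2.3125) = 16.045/2.3525 = 6418/941 ≈ 6.8204.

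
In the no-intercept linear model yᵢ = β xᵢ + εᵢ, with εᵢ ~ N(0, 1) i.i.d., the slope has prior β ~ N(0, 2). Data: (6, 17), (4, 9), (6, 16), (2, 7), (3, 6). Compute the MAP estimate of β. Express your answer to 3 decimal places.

log p(β | y) = −Σ(yᵢ − βxᵢ)²/(2·1) − β²/(2·2) + const.
Setting the derivative to zero: Σxᵢ(yᵢ − βxᵢ)/1 − β/2 = 0, so β = Σxᵢyᵢ / (Σxᵢ² + σ²/τ²).
Σxᵢyᵢ = 6·17 + 4·9 + 6·16 + 2·7 + 3·6 = 266; Σxᵢ² = 101; σ²/τ² = 0.5.
β̂_MAP = 266 / (101 + 0.5) = 266/101.5 ≈ 2.621.

β̂_MAP = 2.621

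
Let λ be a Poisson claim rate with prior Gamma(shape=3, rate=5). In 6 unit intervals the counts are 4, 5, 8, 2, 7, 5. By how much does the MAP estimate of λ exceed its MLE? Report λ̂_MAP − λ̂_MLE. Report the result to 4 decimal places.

MAP − MLE = -2.1667

Σxᵢ = 31. Posterior is Gamma(34, 11); MAP = (34−1)/11 = 33/11 ≈ 3.00000.
MLE = x̄ = 31/6 ≈ 5.16667.
Difference = 33/11 − 31/6 = -13/6 ≈ -2.1667.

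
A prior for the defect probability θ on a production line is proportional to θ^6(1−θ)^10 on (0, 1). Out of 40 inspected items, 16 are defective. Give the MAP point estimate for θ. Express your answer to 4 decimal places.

θ̂_MAP = 0.3929

The prior density ∝ θ^6(1−θ)^10 is the kernel of Beta(7, 11).
Data: 16 successes in 40 trials. The binomial likelihood contributes θ^16(1−θ)^24, so the posterior is Beta(7+16, 11+24) = Beta(23, 35).
For Beta(a, b) with a, b > 1 the mode is (a−1)/(a+b−2) = 22/56 ≈ 0.3929.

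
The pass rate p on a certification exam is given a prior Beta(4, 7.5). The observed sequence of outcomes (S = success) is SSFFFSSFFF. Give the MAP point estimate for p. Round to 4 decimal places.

Prior: Beta(4, 7.5).
Data: 4 successes in 10 trials (from the sequence). The binomial likelihood contributes p^4(1−p)^6, so the posterior is Beta(4+4, 7.5+6) = Beta(8, 13.5).
For Beta(a, b) with a, b > 1 the mode is (a−1)/(a+b−2) = 7/19.5 ≈ 0.3590.

p̂_MAP = 0.3590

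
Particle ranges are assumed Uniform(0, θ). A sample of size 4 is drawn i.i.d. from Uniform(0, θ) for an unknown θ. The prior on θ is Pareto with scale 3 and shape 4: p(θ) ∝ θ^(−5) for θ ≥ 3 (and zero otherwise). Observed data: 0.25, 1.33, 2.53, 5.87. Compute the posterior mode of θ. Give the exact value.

θ̂_MAP = 5.87

The Uniform(0, θ) likelihood is θ^(−n) for θ ≥ max(xᵢ), zero otherwise. Here max(xᵢ) = 5.87.
Posterior ∝ θ^(−5) · θ^(−4) = θ^(−9) on θ ≥ max(3, 5.87) = 5.87.
This density is strictly decreasing in θ, so the posterior mode lies at the lower boundary of the support.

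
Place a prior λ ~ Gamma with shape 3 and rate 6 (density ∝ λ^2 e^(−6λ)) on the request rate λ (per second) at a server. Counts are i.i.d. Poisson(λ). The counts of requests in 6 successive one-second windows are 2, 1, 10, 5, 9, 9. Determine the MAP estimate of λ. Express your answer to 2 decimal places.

Σxᵢ = 2+1+10+5+9+9 = 36, with n = 6.
Posterior ∝ λ^2e^(−6λ) · λ^36e^(−6λ) = λ^38e^(−12λ), i.e. Gamma(shape=39, rate=12).
The mode of a Gamma(a, b) with a ≥ 1 (shape–rate) is (a−1)/b = 38/12 ≈ 3.17.

λ̂_MAP = 3.17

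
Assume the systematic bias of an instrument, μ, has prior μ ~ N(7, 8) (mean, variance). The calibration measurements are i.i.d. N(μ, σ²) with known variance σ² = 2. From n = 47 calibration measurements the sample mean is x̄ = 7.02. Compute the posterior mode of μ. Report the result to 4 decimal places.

n = 47, x̄ = 7.02.
For a Normal prior and Normal likelihood with known variance, the posterior is Normal; its mode equals its mean, the precision-weighted average.
Prior precision 1/σ₀² = 1/8 = 0.125; data precision n/σ² = 47/2 = 23.5.
μ̂ = (0.125·7 + 23.5·7.02) / (0.125 + 23.5) = 165.845/23.625 = 33169/4725 ≈ 7.0199.

μ̂_MAP = 7.0199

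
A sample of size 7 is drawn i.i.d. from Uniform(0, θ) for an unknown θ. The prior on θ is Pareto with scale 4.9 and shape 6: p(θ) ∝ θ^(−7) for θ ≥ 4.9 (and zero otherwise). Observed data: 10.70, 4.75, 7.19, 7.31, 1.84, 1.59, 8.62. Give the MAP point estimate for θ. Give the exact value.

The Uniform(0, θ) likelihood is θ^(−n) for θ ≥ max(xᵢ), zero otherwise. Here max(xᵢ) = 10.70.
Posterior ∝ θ^(−7) · θ^(−7) = θ^(−14) on θ ≥ max(4.9, 10.70) = 10.70.
This density is strictly decreasing in θ, so the posterior mode lies at the lower boundary of the support.

θ̂_MAP = 10.70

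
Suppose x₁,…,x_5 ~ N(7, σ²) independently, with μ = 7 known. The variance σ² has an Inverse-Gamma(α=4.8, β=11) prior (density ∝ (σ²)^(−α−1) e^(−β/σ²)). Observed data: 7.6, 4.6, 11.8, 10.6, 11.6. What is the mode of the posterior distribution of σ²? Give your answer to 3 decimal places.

σ̂²_MAP = 5.137

Sum of squared deviations about the known mean: SS = (7.6−7)² + (4.6−7)² + (11.8−7)² + (10.6−7)² + (11.6−7)² = 63.28.
The Normal likelihood contributes (σ²)^(−n/2) exp(−SS/(2σ²)), so the posterior is Inverse-Gamma(α + n/2, β + SS/2) = Inverse-Gamma(7.3, 42.64).
The mode of Inverse-Gamma(a, b) is b/(a+1) = 42.64/8.3 ≈ 5.137.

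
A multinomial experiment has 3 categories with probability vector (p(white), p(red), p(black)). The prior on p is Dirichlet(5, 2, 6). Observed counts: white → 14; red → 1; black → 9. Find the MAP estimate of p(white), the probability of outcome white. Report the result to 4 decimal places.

The posterior is Dirichlet(αᵢ + nᵢ) = Dirichlet(19, 3, 15).
For a Dirichlet(a₁,…,a_K) with all aᵢ > 1, the mode has j-th component (aⱼ − 1)/(Σaᵢ − K).
Here Σaᵢ = 37 and K = 3, so p(white) = (19 − 1)/(37 − 3) = 18/34 ≈ 0.5294.

MAP estimate of p(white) = 0.5294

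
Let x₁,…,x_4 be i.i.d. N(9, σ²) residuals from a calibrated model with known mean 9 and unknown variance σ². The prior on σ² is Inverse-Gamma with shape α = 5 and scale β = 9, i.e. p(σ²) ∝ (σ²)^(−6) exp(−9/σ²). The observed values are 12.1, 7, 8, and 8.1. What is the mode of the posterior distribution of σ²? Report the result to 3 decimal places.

σ̂²_MAP = 2.089

Sum of squared deviations about the known mean: SS = (12.1−9)² + (7−9)² + (8−9)² + (8.1−9)² = 15.42.
The Normal likelihood contributes (σ²)^(−n/2) exp(−SS/(2σ²)), so the posterior is Inverse-Gamma(α + n/2, β + SS/2) = Inverse-Gamma(7, 16.71).
The mode of Inverse-Gamma(a, b) is b/(a+1) = 16.71/8 ≈ 2.089.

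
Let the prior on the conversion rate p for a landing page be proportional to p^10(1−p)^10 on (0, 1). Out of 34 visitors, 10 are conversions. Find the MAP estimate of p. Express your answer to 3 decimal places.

The prior density ∝ p^10(1−p)^10 is the kernel of Beta(11, 11).
Data: 10 successes in 34 trials. The binomial likelihood contributes p^10(1−p)^24, so the posterior is Beta(11+10, 11+24) = Beta(21, 35).
For Beta(a, b) with a, b > 1 the mode is (a−1)/(a+b−2) = 20/54 ≈ 0.370.

p̂_MAP = 0.370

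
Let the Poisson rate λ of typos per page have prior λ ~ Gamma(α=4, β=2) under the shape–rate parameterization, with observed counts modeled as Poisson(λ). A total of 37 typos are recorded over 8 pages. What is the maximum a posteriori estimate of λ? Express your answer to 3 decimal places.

λ̂_MAP = 4.000

Σxᵢ = 37, n = 8.
Posterior ∝ λ^3e^(−2λ) · λ^37e^(−8λ) = λ^40e^(−10λ), i.e. Gamma(shape=41, rate=10).
The mode of a Gamma(a, b) with a ≥ 1 (shape–rate) is (a−1)/b = 40/10 ≈ 4.000.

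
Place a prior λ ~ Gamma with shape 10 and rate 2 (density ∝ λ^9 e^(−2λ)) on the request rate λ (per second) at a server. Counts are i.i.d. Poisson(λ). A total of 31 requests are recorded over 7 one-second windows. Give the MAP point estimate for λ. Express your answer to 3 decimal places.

λ̂_MAP = 4.444

Σxᵢ = 31, n = 7.
Posterior ∝ λ^9e^(−2λ) · λ^31e^(−7λ) = λ^40e^(−9λ), i.e. Gamma(shape=41, rate=9).
The mode of a Gamma(a, b) with a ≥ 1 (shape–rate) is (a−1)/b = 40/9 ≈ 4.444.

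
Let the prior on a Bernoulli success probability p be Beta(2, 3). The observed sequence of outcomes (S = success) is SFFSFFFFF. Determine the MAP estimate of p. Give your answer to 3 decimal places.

p̂_MAP = 0.250

Prior: Beta(2, 3).
Data: 2 successes in 9 trials (from the sequence). The binomial likelihood contributes p^2(1−p)^7, so the posterior is Beta(2+2, 3+7) = Beta(4, 10).
For Beta(a, b) with a, b > 1 the mode is (a−1)/(a+b−2) = 3/12 ≈ 0.250.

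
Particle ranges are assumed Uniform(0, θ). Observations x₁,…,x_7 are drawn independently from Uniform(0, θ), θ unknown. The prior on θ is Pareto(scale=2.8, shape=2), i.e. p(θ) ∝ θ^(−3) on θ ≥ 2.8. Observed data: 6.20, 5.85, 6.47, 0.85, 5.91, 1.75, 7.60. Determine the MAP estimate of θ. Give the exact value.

θ̂_MAP = 7.60

The Uniform(0, θ) likelihood is θ^(−n) for θ ≥ max(xᵢ), zero otherwise. Here max(xᵢ) = 7.60.
Posterior ∝ θ^(−3) · θ^(−7) = θ^(−10) on θ ≥ max(2.8, 7.60) = 7.60.
This density is strictly decreasing in θ, so the posterior mode lies at the lower boundary of the support.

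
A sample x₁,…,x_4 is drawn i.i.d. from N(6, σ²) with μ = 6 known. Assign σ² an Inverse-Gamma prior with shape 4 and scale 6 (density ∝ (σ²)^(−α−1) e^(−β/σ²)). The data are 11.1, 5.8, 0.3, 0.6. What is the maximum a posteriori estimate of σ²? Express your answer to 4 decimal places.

σ̂²_MAP = 7.1214

Sum of squared deviations about the known mean: SS = (11.1−6)² + (5.8−6)² + (0.3−6)² + (0.6−6)² = 87.7.
The Normal likelihood contributes (σ²)^(−n/2) exp(−SS/(2σ²)), so the posterior is Inverse-Gamma(α + n/2, β + SS/2) = Inverse-Gamma(6, 49.85).
The mode of Inverse-Gamma(a, b) is b/(a+1) = 49.85/7 ≈ 7.1214.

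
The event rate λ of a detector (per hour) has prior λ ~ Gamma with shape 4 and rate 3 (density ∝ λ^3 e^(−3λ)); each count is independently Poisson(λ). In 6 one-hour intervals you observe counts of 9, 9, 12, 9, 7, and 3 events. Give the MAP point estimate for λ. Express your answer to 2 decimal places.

Σxᵢ = 9+9+12+9+7+3 = 49, with n = 6.
Posterior ∝ λ^3e^(−3λ) · λ^49e^(−6λ) = λ^52e^(−9λ), i.e. Gamma(shape=53, rate=9).
The mode of a Gamma(a, b) with a ≥ 1 (shape–rate) is (a−1)/b = 52/9 ≈ 5.78.

λ̂_MAP = 5.78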